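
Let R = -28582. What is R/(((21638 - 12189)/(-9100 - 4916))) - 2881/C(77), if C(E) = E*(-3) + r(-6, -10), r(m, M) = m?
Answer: 94970681513/2239413 ≈ 42409.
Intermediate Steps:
C(E) = -6 - 3*E (C(E) = E*(-3) - 6 = -3*E - 6 = -6 - 3*E)
R/(((21638 - 12189)/(-9100 - 4916))) - 2881/C(77) = -28582*(-9100 - 4916)/(21638 - 12189) - 2881/(-6 - 3*77) = -28582/(9449/(-14016)) - 2881/(-6 - 231) = -28582/(9449*(-1/14016)) - 2881/(-237) = -28582/(-9449/14016) - 2881*(-1/237) = -28582*(-14016/9449) + 2881/237 = 400605312/9449 + 2881/237 = 94970681513/2239413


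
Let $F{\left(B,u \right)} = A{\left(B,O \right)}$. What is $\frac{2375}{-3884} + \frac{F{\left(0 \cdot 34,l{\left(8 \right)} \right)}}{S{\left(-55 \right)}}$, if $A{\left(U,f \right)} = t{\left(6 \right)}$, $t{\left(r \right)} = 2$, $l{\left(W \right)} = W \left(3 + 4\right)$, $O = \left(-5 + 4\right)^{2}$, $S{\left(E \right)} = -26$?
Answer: $- \frac{34759}{50492} \approx -0.68841$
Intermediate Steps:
$O = 1$ ($O = \left(-1\right)^{2} = 1$)
$l{\left(W \right)} = 7 W$ ($l{\left(W \right)} = W 7 = 7 W$)
$A{\left(U,f \right)} = 2$
$F{\left(B,u \right)} = 2$
$\frac{2375}{-3884} + \frac{F{\left(0 \cdot 34,l{\left(8 \right)} \right)}}{S{\left(-55 \right)}} = \frac{2375}{-3884} + \frac{2}{-26} = 2375 \left(- \frac{1}{3884}\right) + 2 \left(- \frac{1}{26}\right) = - \frac{2375}{3884} - \frac{1}{13} = - \frac{34759}{50492}$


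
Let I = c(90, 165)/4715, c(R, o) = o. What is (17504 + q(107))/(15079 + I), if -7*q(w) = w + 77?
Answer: 57685196/49768355 ≈ 1.1591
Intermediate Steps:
q(w) = -11 - w/7 (q(w) = -(w + 77)/7 = -(77 + w)/7 = -11 - w/7)
I = 33/943 (I = 165/4715 = 165*(1/4715) = 33/943 ≈ 0.034995)
(17504 + q(107))/(15079 + I) = (17504 + (-11 - ⅐*107))/(15079 + 33/943) = (17504 + (-11 - 107/7))/(14219530/943) = (17504 - 184/7)*(943/14219530) = (122344/7)*(943/14219530) = 57685196/49768355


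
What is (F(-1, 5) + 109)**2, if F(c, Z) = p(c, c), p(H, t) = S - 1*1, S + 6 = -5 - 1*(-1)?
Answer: 9604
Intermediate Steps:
S = -10 (S = -6 + (-5 - 1*(-1)) = -6 + (-5 + 1) = -6 - 4 = -10)
p(H, t) = -11 (p(H, t) = -10 - 1*1 = -10 - 1 = -11)
F(c, Z) = -11
(F(-1, 5) + 109)**2 = (-11 + 109)**2 = 98**2 = 9604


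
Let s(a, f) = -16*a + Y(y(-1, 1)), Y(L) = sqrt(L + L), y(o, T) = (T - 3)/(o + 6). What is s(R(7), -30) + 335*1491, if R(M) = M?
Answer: 499373 + 2*I*sqrt(5)/5 ≈ 4.9937e+5 + 0.89443*I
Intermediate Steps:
y(o, T) = (-3 + T)/(6 + o)
Y(L) = sqrt(2)*sqrt(L) (Y(L) = sqrt(2*L) = sqrt(2)*sqrt(L))
s(a, f) = -16*a + 2*I*sqrt(5)/5 (s(a, f) = -16*a + sqrt(2)*sqrt((-3 + 1)/(6 - 1)) = -16*a + sqrt(2)*sqrt(-2/5) = -16*a + sqrt(2)*(I*sqrt(10)/5) = -16*a + 2*I*sqrt(5)/5)
s(R(7), -30) + 335*1491 = (-16*7 + 2*I*sqrt(5)/5) + 335*1491 = (-112 + 2*I*sqrt(5)/5) + 499485 = 499373 + 2*I*sqrt(5)/5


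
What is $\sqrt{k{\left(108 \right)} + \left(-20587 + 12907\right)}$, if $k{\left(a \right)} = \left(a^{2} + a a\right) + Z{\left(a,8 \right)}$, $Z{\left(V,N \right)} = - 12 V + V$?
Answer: $2 \sqrt{3615} \approx 120.25$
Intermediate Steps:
$Z{\left(V,N \right)} = - 11 V$
$k{\left(a \right)} = - 11 a + 2 a^{2}$ ($k{\left(a \right)} = \left(a^{2} + a a\right) - 11 a = \left(a^{2} + a^{2}\right) - 11 a = 2 a^{2} - 11 a = - 11 a + 2 a^{2}$)
$\sqrt{k{\left(108 \right)} + \left(-20587 + 12907\right)} = \sqrt{108 \left(-11 + 2 \cdot 108\right) + \left(-20587 + 12907\right)} = \sqrt{108 \left(-11 + 216\right) - 7680} = \sqrt{108 \cdot 205 - 7680} = \sqrt{22140 - 7680} = \sqrt{14460} = 2 \sqrt{3615}$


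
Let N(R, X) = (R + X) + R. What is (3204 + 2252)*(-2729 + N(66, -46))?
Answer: -14420208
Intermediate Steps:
N(R, X) = X + 2*R
(3204 + 2252)*(-2729 + N(66, -46)) = (3204 + 2252)*(-2729 + (-46 + 2*66)) = 5456*(-2729 + (-46 + 132)) = 5456*(-2729 + 86) = 5456*(-2643) = -14420208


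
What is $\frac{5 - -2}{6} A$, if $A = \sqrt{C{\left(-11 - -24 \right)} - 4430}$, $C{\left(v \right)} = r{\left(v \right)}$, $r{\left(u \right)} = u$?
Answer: $\frac{7 i \sqrt{4417}}{6} \approx 77.537 i$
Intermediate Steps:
$C{\left(v \right)} = v$
$A = i \sqrt{4417}$ ($A = \sqrt{\left(-11 - -24\right) - 4430} = \sqrt{\left(-11 + 24\right) - 4430} = \sqrt{13 - 4430} = \sqrt{-4417} = i \sqrt{4417} \approx 66.461 i$)
$\frac{5 - -2}{6} A = \frac{5 - -2}{6} i \sqrt{4417} = \left(5 + 2\right) \frac{1}{6} i \sqrt{4417} = 7 \cdot \frac{1}{6} i \sqrt{4417} = \frac{7 i \sqrt{4417}}{6}$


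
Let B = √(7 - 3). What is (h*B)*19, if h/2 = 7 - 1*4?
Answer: 228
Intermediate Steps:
h = 6 (h = 2*(7 - 1*4) = 2*(7 - 4) = 2*3 = 6)
B = 2 (B = √4 = 2)
(h*B)*19 = (6*2)*19 = 12*19 = 228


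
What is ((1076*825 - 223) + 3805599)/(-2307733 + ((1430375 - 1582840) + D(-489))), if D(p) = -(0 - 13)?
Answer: -4693076/2460185 ≈ -1.9076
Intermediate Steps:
D(p) = 13 (D(p) = -1*(-13) = 13)
((1076*825 - 223) + 3805599)/(-2307733 + ((1430375 - 1582840) + D(-489))) = ((1076*825 - 223) + 3805599)/(-2307733 + ((1430375 - 1582840) + 13)) = ((887700 - 223) + 3805599)/(-2307733 + (-152465 + 13)) = (887477 + 3805599)/(-2307733 - 152452) = 4693076/(-2460185) = 4693076*(-1/2460185) = -4693076/2460185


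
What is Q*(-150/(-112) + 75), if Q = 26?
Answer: 55575/28 ≈ 1984.8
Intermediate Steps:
Q*(-150/(-112) + 75) = 26*(-150/(-112) + 75) = 26*(-150*(-1/112) + 75) = 26*(75/56 + 75) = 26*(4275/56) = 55575/28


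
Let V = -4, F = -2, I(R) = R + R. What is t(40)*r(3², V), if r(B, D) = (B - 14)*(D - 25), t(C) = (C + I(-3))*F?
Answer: -9860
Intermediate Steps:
I(R) = 2*R
t(C) = 12 - 2*C (t(C) = (C + 2*(-3))*(-2) = (C - 6)*(-2) = (-6 + C)*(-2) = 12 - 2*C)
r(B, D) = (-25 + D)*(-14 + B) (r(B, D) = (-14 + B)*(-25 + D) = (-25 + D)*(-14 + B))
t(40)*r(3², V) = (12 - 2*40)*(350 - 25*3² - 14*(-4) + 3²*(-4)) = (12 - 80)*(350 - 25*9 + 56 + 9*(-4)) = -68*(350 - 225 + 56 - 36) = -68*145 = -9860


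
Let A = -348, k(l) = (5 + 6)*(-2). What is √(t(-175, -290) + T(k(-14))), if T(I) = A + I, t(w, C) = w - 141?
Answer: 7*I*√14 ≈ 26.192*I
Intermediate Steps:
k(l) = -22 (k(l) = 11*(-2) = -22)
t(w, C) = -141 + w
T(I) = -348 + I
√(t(-175, -290) + T(k(-14))) = √((-141 - 175) + (-348 - 22)) = √(-316 - 370) = √(-686) = 7*I*√14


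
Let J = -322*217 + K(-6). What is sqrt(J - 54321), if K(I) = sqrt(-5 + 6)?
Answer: I*sqrt(124194) ≈ 352.41*I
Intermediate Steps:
K(I) = 1 (K(I) = sqrt(1) = 1)
J = -69873 (J = -322*217 + 1 = -69874 + 1 = -69873)
sqrt(J - 54321) = sqrt(-69873 - 54321) = sqrt(-124194) = I*sqrt(124194)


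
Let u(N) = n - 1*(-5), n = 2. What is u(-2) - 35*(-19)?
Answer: 672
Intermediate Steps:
u(N) = 7 (u(N) = 2 - 1*(-5) = 2 + 5 = 7)
u(-2) - 35*(-19) = 7 - 35*(-19) = 7 + 665 = 672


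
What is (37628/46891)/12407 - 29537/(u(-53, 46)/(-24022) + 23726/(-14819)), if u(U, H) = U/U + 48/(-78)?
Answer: 79523241505968984682214/4310599367944048647 ≈ 18448.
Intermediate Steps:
u(U, H) = 5/13 (u(U, H) = 1 + 48*(-1/78) = 1 - 8/13 = 5/13)
(37628/46891)/12407 - 29537/(u(-53, 46)/(-24022) + 23726/(-14819)) = (37628/46891)/12407 - 29537/((5/13)/(-24022) + 23726/(-14819)) = (37628*(1/46891))*(1/12407) - 29537/((5/13)*(-1/24022) + 23726*(-1/14819)) = (37628/46891)*(1/12407) - 29537/(-5/312286 - 23726/14819) = 37628/581776637 - 29537/(-7409371731/4627766234) = 37628/581776637 - 29537*(-4627766234/7409371731) = 37628/581776637 + 136690331253658/7409371731 = 79523241505968984682214/4310599367944048647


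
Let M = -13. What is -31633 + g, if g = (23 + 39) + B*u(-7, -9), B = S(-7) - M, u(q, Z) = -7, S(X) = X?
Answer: -31613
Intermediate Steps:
B = 6 (B = -7 - 1*(-13) = -7 + 13 = 6)
g = 20 (g = (23 + 39) + 6*(-7) = 62 - 42 = 20)
-31633 + g = -31633 + 20 = -31613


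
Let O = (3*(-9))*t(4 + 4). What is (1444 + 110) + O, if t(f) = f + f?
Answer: 1122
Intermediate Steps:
t(f) = 2*f
O = -432 (O = (3*(-9))*(2*(4 + 4)) = -54*8 = -27*16 = -432)
(1444 + 110) + O = (1444 + 110) - 432 = 1554 - 432 = 1122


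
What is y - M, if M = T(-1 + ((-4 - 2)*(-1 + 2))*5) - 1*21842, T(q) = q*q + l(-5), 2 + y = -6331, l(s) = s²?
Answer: 14523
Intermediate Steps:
y = -6333 (y = -2 - 6331 = -6333)
T(q) = 25 + q² (T(q) = q*q + (-5)² = q² + 25 = 25 + q²)
M = -20856 (M = (25 + (-1 + ((-4 - 2)*(-1 + 2))*5)²) - 1*21842 = (25 + (-1 - 6*1*5)²) - 21842 = (25 + (-1 - 6*5)²) - 21842 = (25 + (-1 - 30)²) - 21842 = (25 + (-31)²) - 21842 = (25 + 961) - 21842 = 986 - 21842 = -20856)
y - M = -6333 - 1*(-20856) = -6333 + 20856 = 14523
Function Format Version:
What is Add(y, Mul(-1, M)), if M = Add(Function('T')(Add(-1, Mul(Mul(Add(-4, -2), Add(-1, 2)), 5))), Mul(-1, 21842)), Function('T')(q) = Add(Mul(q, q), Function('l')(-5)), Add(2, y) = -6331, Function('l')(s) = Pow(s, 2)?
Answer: 14523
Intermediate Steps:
y = -6333 (y = Add(-2, -6331) = -6333)
Function('T')(q) = Add(25, Pow(q, 2)) (Function('T')(q) = Add(Mul(q, q), Pow(-5, 2)) = Add(Pow(q, 2), 25) = Add(25, Pow(q, 2)))
M = -20856 (M = Add(Add(25, Pow(Add(-1, Mul(Mul(Add(-4, -2), Add(-1, 2)), 5)), 2)), Mul(-1, 21842)) = Add(Add(25, Pow(Add(-1, Mul(Mul(-6, 1), 5)), 2)), -21842) = Add(Add(25, Pow(Add(-1, Mul(-6, 5)), 2)), -21842) = Add(Add(25, Pow(Add(-1, -30), 2)), -21842) = Add(Add(25, Pow(-31, 2)), -21842) = Add(Add(25, 961), -21842) = Add(986, -21842) = -20856)
Add(y, Mul(-1, M)) = Add(-6333, Mul(-1, -20856)) = Add(-6333, 20856) = 14523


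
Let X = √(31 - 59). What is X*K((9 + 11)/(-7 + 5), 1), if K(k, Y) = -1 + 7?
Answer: 12*I*√7 ≈ 31.749*I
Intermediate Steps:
X = 2*I*√7 (X = √(-28) = 2*I*√7 ≈ 5.2915*I)
K(k, Y) = 6
X*K((9 + 11)/(-7 + 5), 1) = (2*I*√7)*6 = 12*I*√7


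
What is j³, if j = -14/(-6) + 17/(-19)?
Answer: 551368/185193 ≈ 2.9773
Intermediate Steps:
j = 82/57 (j = -14*(-⅙) + 17*(-1/19) = 7/3 - 17/19 = 82/57 ≈ 1.4386)
j³ = (82/57)³ = 551368/185193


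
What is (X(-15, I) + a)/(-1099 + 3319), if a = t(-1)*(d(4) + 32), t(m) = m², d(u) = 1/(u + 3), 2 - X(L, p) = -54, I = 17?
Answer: 617/15540 ≈ 0.039704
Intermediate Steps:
X(L, p) = 56 (X(L, p) = 2 - 1*(-54) = 2 + 54 = 56)
d(u) = 1/(3 + u)
a = 225/7 (a = (-1)²*(1/(3 + 4) + 32) = 1*(1/7 + 32) = 1*(⅐ + 32) = 1*(225/7) = 225/7 ≈ 32.143)
(X(-15, I) + a)/(-1099 + 3319) = (56 + 225/7)/(-1099 + 3319) = (617/7)/2220 = (617/7)*(1/2220) = 617/15540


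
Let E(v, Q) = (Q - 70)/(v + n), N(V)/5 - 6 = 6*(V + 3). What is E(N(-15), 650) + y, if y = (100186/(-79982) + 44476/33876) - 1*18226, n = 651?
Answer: -660427345446454/36239164353 ≈ -18224.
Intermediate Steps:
N(V) = 120 + 30*V (N(V) = 30 + 5*(6*(V + 3)) = 30 + 5*(6*(3 + V)) = 30 + 5*(18 + 6*V) = 30 + (90 + 30*V) = 120 + 30*V)
E(v, Q) = (-70 + Q)/(651 + v) (E(v, Q) = (Q - 70)/(v + 651) = (-70 + Q)/(651 + v))
y = -6172830133742/338683779 (y = (100186*(-1/79982) + 44476*(1/33876)) - 18226 = (-50093/39991 + 11119/8469) - 18226 = 20422312/338683779 - 18226 = -6172830133742/338683779 ≈ -18226.)
E(N(-15), 650) + y = (-70 + 650)/(651 + (120 + 30*(-15))) - 6172830133742/338683779 = 580/(651 + (120 - 450)) - 6172830133742/338683779 = 580/(651 - 330) - 6172830133742/338683779 = 580/321 - 6172830133742/338683779 = -660427345446454/36239164353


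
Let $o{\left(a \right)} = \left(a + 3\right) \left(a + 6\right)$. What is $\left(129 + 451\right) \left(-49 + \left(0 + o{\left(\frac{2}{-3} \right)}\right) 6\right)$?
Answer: $\frac{44660}{3} \approx 14887.0$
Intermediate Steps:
$o{\left(a \right)} = \left(3 + a\right) \left(6 + a\right)$
$\left(129 + 451\right) \left(-49 + \left(0 + o{\left(\frac{2}{-3} \right)}\right) 6\right) = \left(129 + 451\right) \left(-49 + \left(0 + \left(18 + \left(\frac{2}{-3}\right)^{2} + 9 \frac{2}{-3}\right)\right) 6\right) = 580 \left(-49 + \left(0 + \left(18 + \left(2 \left(- \frac{1}{3}\right)\right)^{2} + 9 \cdot 2 \left(- \frac{1}{3}\right)\right)\right) 6\right) = 580 \left(-49 + \left(0 + \left(18 + \left(- \frac{2}{3}\right)^{2} + 9 \left(- \frac{2}{3}\right)\right)\right) 6\right) = 580 \left(-49 + \left(0 + \left(18 + \frac{4}{9} - 6\right)\right) 6\right) = 580 \left(-49 + \left(0 + \frac{112}{9}\right) 6\right) = 580 \left(-49 + \frac{112}{9} \cdot 6\right) = 580 \left(-49 + \frac{224}{3}\right) = 580 \cdot \frac{77}{3} = \frac{44660}{3}$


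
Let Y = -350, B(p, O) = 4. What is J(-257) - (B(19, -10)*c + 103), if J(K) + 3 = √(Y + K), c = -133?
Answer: 426 + I*√607 ≈ 426.0 + 24.637*I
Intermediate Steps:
J(K) = -3 + √(-350 + K)
J(-257) - (B(19, -10)*c + 103) = (-3 + √(-350 - 257)) - (4*(-133) + 103) = (-3 + √(-607)) - (-532 + 103) = (-3 + I*√607) - 1*(-429) = (-3 + I*√607) + 429 = 426 + I*√607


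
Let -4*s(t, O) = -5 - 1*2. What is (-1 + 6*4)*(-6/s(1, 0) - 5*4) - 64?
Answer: -4220/7 ≈ -602.86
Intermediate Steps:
s(t, O) = 7/4 (s(t, O) = -(-5 - 1*2)/4 = -(-5 - 2)/4 = -¼*(-7) = 7/4)
(-1 + 6*4)*(-6/s(1, 0) - 5*4) - 64 = (-1 + 6*4)*(-6/7/4 - 5*4) - 64 = (-1 + 24)*(-6*4/7 - 20) - 64 = 23*(-24/7 - 20) - 64 = 23*(-164/7) - 64 = -3772/7 - 64 = -4220/7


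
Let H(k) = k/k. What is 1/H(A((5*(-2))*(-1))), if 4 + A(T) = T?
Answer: 1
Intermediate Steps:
A(T) = -4 + T
H(k) = 1
1/H(A((5*(-2))*(-1))) = 1/1 = 1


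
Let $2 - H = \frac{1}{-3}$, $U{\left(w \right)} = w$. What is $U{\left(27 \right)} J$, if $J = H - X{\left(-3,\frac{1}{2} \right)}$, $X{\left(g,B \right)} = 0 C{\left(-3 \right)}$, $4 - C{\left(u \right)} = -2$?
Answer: $63$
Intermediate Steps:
$C{\left(u \right)} = 6$ ($C{\left(u \right)} = 4 - -2 = 4 + 2 = 6$)
$H = \frac{7}{3}$ ($H = 2 - \frac{1}{-3} = 2 - - \frac{1}{3} = 2 + \frac{1}{3} = \frac{7}{3} \approx 2.3333$)
$X{\left(g,B \right)} = 0$ ($X{\left(g,B \right)} = 0 \cdot 6 = 0$)
$J = \frac{7}{3}$ ($J = \frac{7}{3} - 0 = \frac{7}{3} + 0 = \frac{7}{3} \approx 2.3333$)
$U{\left(27 \right)} J = 27 \cdot \frac{7}{3} = 63$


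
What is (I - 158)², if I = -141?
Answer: 89401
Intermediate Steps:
(I - 158)² = (-141 - 158)² = (-299)² = 89401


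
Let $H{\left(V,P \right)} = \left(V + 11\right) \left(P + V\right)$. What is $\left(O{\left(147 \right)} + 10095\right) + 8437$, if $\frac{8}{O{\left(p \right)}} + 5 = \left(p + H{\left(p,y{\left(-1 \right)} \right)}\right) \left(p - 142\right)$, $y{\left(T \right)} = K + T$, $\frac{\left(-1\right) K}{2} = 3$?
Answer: $\frac{1031583784}{55665} \approx 18532.0$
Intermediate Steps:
$K = -6$ ($K = \left(-2\right) 3 = -6$)
$y{\left(T \right)} = -6 + T$
$H{\left(V,P \right)} = \left(11 + V\right) \left(P + V\right)$
$O{\left(p \right)} = \frac{8}{-5 + \left(-142 + p\right) \left(-77 + p^{2} + 5 p\right)}$ ($O{\left(p \right)} = \frac{8}{-5 + \left(p + \left(p^{2} + 11 \left(-6 - 1\right) + 11 p + \left(-6 - 1\right) p\right)\right) \left(p - 142\right)} = \frac{8}{-5 + \left(p + \left(p^{2} + 11 \left(-7\right) + 11 p - 7 p\right)\right) \left(-142 + p\right)} = \frac{8}{-5 + \left(p + \left(p^{2} - 77 + 11 p - 7 p\right)\right) \left(-142 + p\right)} = \frac{8}{-5 + \left(p + \left(-77 + p^{2} + 4 p\right)\right) \left(-142 + p\right)} = \frac{8}{-5 + \left(-77 + p^{2} + 5 p\right) \left(-142 + p\right)} = \frac{8}{-5 + \left(-142 + p\right) \left(-77 + p^{2} + 5 p\right)}$)
$\left(O{\left(147 \right)} + 10095\right) + 8437 = \left(\frac{8}{10929 + 147^{3} - 115689 - 137 \cdot 147^{2}} + 10095\right) + 8437 = \left(\frac{8}{10929 + 3176523 - 115689 - 2960433} + 10095\right) + 8437 = \left(\frac{8}{111330} + 10095\right) + 8437 = \left(8 \cdot \frac{1}{111330} + 10095\right) + 8437 = \left(\frac{4}{55665} + 10095\right) + 8437 = \frac{561938179}{55665} + 8437 = \frac{1031583784}{55665}$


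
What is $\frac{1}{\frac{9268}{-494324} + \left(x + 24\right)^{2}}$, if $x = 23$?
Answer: $\frac{123581}{272988112} \approx 0.0004527$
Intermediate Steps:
$\frac{1}{\frac{9268}{-494324} + \left(x + 24\right)^{2}} = \frac{1}{\frac{9268}{-494324} + \left(23 + 24\right)^{2}} = \frac{1}{9268 \left(- \frac{1}{494324}\right) + 47^{2}} = \frac{1}{- \frac{2317}{123581} + 2209} = \frac{1}{\frac{272988112}{123581}} = \frac{123581}{272988112}$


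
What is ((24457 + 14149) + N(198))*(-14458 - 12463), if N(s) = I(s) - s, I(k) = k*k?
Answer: -2089392652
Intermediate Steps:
I(k) = k²
N(s) = s² - s
((24457 + 14149) + N(198))*(-14458 - 12463) = ((24457 + 14149) + 198*(-1 + 198))*(-14458 - 12463) = (38606 + 198*197)*(-26921) = (38606 + 39006)*(-26921) = 77612*(-26921) = -2089392652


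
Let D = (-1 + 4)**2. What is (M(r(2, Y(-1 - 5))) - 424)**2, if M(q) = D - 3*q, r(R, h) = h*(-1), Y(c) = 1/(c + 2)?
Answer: 2765569/16 ≈ 1.7285e+5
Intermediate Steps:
Y(c) = 1/(2 + c)
r(R, h) = -h
D = 9 (D = 3**2 = 9)
M(q) = 9 - 3*q
(M(r(2, Y(-1 - 5))) - 424)**2 = ((9 - (-3)/(2 + (-1 - 5))) - 424)**2 = ((9 - (-3)/(2 - 6)) - 424)**2 = ((9 - (-3)/(-4)) - 424)**2 = ((9 - (-3)*(-1)/4) - 424)**2 = ((9 - 3*1/4) - 424)**2 = ((9 - 3/4) - 424)**2 = (33/4 - 424)**2 = (-1663/4)**2 = 2765569/16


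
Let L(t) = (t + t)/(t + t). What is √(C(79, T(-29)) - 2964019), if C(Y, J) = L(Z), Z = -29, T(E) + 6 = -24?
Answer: I*√2964018 ≈ 1721.6*I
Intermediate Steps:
T(E) = -30 (T(E) = -6 - 24 = -30)
L(t) = 1 (L(t) = (2*t)/((2*t)) = (2*t)*(1/(2*t)) = 1)
C(Y, J) = 1
√(C(79, T(-29)) - 2964019) = √(1 - 2964019) = √(-2964018) = I*√2964018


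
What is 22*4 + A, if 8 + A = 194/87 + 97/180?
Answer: 432053/5220 ≈ 82.769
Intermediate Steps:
A = -27307/5220 (A = -8 + (194/87 + 97/180) = -8 + 14453/5220 = -27307/5220 ≈ -5.2312)
22*4 + A = 22*4 - 27307/5220 = 88 - 27307/5220 = 432053/5220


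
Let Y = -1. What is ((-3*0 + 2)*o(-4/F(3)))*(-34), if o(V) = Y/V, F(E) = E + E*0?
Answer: -51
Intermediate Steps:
F(E) = E (F(E) = E + 0 = E)
o(V) = -1/V
((-3*0 + 2)*o(-4/F(3)))*(-34) = ((-3*0 + 2)*(-1/((-4/3))))*(-34) = ((0 + 2)*(-1/((-4*⅓))))*(-34) = (2*(-1/(-4/3)))*(-34) = (2*(-1*(-¾)))*(-34) = (2*(¾))*(-34) = (3/2)*(-34) = -51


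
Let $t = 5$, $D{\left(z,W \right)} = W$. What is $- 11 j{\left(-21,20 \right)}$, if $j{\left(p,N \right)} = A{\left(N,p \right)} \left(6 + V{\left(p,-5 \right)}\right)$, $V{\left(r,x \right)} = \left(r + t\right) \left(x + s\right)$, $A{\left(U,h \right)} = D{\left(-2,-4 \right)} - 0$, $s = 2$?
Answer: $2376$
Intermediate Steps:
$A{\left(U,h \right)} = -4$ ($A{\left(U,h \right)} = -4 - 0 = -4 + 0 = -4$)
$V{\left(r,x \right)} = \left(2 + x\right) \left(5 + r\right)$ ($V{\left(r,x \right)} = \left(r + 5\right) \left(x + 2\right) = \left(5 + r\right) \left(2 + x\right) = \left(2 + x\right) \left(5 + r\right)$)
$j{\left(p,N \right)} = 36 + 12 p$ ($j{\left(p,N \right)} = - 4 \left(6 + \left(10 + 2 p + 5 \left(-5\right) + p \left(-5\right)\right)\right) = - 4 \left(6 + \left(10 + 2 p - 25 - 5 p\right)\right) = - 4 \left(6 - \left(15 + 3 p\right)\right) = - 4 \left(-9 - 3 p\right) = 36 + 12 p$)
$- 11 j{\left(-21,20 \right)} = - 11 \left(36 + 12 \left(-21\right)\right) = - 11 \left(36 - 252\right) = \left(-11\right) \left(-216\right) = 2376$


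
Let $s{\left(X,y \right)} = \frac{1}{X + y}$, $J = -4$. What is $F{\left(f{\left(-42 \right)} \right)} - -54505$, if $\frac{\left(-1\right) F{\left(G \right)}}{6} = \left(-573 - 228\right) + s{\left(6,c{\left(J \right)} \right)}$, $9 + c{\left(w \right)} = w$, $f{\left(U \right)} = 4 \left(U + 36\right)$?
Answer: $\frac{415183}{7} \approx 59312.0$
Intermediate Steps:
$f{\left(U \right)} = 144 + 4 U$ ($f{\left(U \right)} = 4 \left(36 + U\right) = 144 + 4 U$)
$c{\left(w \right)} = -9 + w$
$F{\left(G \right)} = \frac{33648}{7}$ ($F{\left(G \right)} = - 6 \left(\left(-573 - 228\right) + \frac{1}{6 - 13}\right) = - 6 \left(-801 + \frac{1}{6 - 13}\right) = - 6 \left(-801 + \frac{1}{-7}\right) = - 6 \left(-801 - \frac{1}{7}\right) = \left(-6\right) \left(- \frac{5608}{7}\right) = \frac{33648}{7}$)
$F{\left(f{\left(-42 \right)} \right)} - -54505 = \frac{33648}{7} - -54505 = \frac{33648}{7} + 54505 = \frac{415183}{7}$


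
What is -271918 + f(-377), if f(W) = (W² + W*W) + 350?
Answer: 12690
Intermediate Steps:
f(W) = 350 + 2*W² (f(W) = (W² + W²) + 350 = 2*W² + 350 = 350 + 2*W²)
-271918 + f(-377) = -271918 + (350 + 2*(-377)²) = -271918 + (350 + 2*142129) = -271918 + (350 + 284258) = -271918 + 284608 = 12690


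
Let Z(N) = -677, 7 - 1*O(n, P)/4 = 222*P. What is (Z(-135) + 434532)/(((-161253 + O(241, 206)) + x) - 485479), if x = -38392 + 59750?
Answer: -433855/808274 ≈ -0.53677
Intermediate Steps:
O(n, P) = 28 - 888*P
x = 21358
(Z(-135) + 434532)/(((-161253 + O(241, 206)) + x) - 485479) = (-677 + 434532)/(((-161253 + (28 - 888*206)) + 21358) - 485479) = 433855/(((-161253 + (28 - 182928)) + 21358) - 485479) = 433855/(((-161253 - 182900) + 21358) - 485479) = 433855/((-344153 + 21358) - 485479) = 433855/(-322795 - 485479) = 433855/(-808274) = 433855*(-1/808274) = -433855/808274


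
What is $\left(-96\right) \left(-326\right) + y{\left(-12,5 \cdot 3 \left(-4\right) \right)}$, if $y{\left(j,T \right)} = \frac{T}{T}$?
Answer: $31297$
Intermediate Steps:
$y{\left(j,T \right)} = 1$
$\left(-96\right) \left(-326\right) + y{\left(-12,5 \cdot 3 \left(-4\right) \right)} = \left(-96\right) \left(-326\right) + 1 = 31296 + 1 = 31297$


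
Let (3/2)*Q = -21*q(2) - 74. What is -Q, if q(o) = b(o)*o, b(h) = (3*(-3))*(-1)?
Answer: 904/3 ≈ 301.33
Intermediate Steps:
b(h) = 9 (b(h) = -9*(-1) = 9)
q(o) = 9*o
Q = -904/3 (Q = 2*(-189*2 - 74)/3 = 2*(-21*18 - 74)/3 = 2*(-378 - 74)/3 = (⅔)*(-452) = -904/3 ≈ -301.33)
-Q = -1*(-904/3) = 904/3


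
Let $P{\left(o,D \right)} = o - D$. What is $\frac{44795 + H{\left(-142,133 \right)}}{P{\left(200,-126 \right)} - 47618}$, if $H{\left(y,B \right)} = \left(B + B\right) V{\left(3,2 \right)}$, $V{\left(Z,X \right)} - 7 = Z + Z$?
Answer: $- \frac{48253}{47292} \approx -1.0203$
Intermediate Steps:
$V{\left(Z,X \right)} = 7 + 2 Z$ ($V{\left(Z,X \right)} = 7 + \left(Z + Z\right) = 7 + 2 Z$)
$H{\left(y,B \right)} = 26 B$ ($H{\left(y,B \right)} = \left(B + B\right) \left(7 + 2 \cdot 3\right) = 2 B \left(7 + 6\right) = 2 B 13 = 26 B$)
$\frac{44795 + H{\left(-142,133 \right)}}{P{\left(200,-126 \right)} - 47618} = \frac{44795 + 26 \cdot 133}{\left(200 - -126\right) - 47618} = \frac{44795 + 3458}{\left(200 + 126\right) - 47618} = \frac{48253}{326 - 47618} = \frac{48253}{-47292} = 48253 \left(- \frac{1}{47292}\right) = - \frac{48253}{47292}$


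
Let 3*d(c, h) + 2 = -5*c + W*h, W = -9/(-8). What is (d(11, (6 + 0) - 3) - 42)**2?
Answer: 229441/64 ≈ 3585.0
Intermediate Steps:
W = 9/8 (W = -9*(-1/8) = 9/8 ≈ 1.1250)
d(c, h) = -2/3 - 5*c/3 + 3*h/8 (d(c, h) = -2/3 + (-5*c + 9*h/8)/3 = -2/3 + (-5*c/3 + 3*h/8) = -2/3 - 5*c/3 + 3*h/8)
(d(11, (6 + 0) - 3) - 42)**2 = ((-2/3 - 5/3*11 + 3*((6 + 0) - 3)/8) - 42)**2 = ((-2/3 - 55/3 + 3*(6 - 3)/8) - 42)**2 = ((-2/3 - 55/3 + (3/8)*3) - 42)**2 = ((-2/3 - 55/3 + 9/8) - 42)**2 = (-143/8 - 42)**2 = (-479/8)**2 = 229441/64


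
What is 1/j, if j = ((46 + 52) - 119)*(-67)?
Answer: 1/1407 ≈ 0.00071073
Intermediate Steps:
j = 1407 (j = (98 - 119)*(-67) = -21*(-67) = 1407)
1/j = 1/1407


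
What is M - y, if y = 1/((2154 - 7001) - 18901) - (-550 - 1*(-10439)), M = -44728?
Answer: -827356571/23748 ≈ -34839.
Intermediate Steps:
y = -234843973/23748 (y = 1/(-4847 - 18901) - (-550 + 10439) = 1/(-23748) - 1*9889 = -1/23748 - 9889 = -234843973/23748 ≈ -9889.0)
M - y = -44728 - 1*(-234843973/23748) = -44728 + 234843973/23748 = -827356571/23748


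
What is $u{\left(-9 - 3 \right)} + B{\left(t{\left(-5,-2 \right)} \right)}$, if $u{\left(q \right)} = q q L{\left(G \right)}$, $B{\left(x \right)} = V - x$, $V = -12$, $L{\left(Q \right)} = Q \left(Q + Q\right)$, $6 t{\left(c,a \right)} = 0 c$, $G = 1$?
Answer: $276$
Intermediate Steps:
$t{\left(c,a \right)} = 0$ ($t{\left(c,a \right)} = \frac{0 c}{6} = \frac{1}{6} \cdot 0 = 0$)
$L{\left(Q \right)} = 2 Q^{2}$ ($L{\left(Q \right)} = Q 2 Q = 2 Q^{2}$)
$B{\left(x \right)} = -12 - x$
$u{\left(q \right)} = 2 q^{2}$ ($u{\left(q \right)} = q q 2 \cdot 1^{2} = q^{2} \cdot 2 \cdot 1 = q^{2} \cdot 2 = 2 q^{2}$)
$u{\left(-9 - 3 \right)} + B{\left(t{\left(-5,-2 \right)} \right)} = 2 \left(-9 - 3\right)^{2} - 12 = 2 \left(-9 - 3\right)^{2} + \left(-12 + 0\right) = 2 \left(-12\right)^{2} - 12 = 2 \cdot 144 - 12 = 288 - 12 = 276$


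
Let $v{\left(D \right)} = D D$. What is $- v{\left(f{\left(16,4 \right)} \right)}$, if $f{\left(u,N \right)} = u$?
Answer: $-256$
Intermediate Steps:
$v{\left(D \right)} = D^{2}$
$- v{\left(f{\left(16,4 \right)} \right)} = - 16^{2} = \left(-1\right) 256 = -256$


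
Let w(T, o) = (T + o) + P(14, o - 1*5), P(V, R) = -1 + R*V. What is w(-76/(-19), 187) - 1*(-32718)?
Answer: 35456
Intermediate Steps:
w(T, o) = -71 + T + 15*o (w(T, o) = (T + o) + (-1 + (o - 1*5)*14) = (T + o) + (-1 + (o - 5)*14) = (T + o) + (-1 + (-5 + o)*14) = (T + o) + (-1 + (-70 + 14*o)) = (T + o) + (-71 + 14*o) = -71 + T + 15*o)
w(-76/(-19), 187) - 1*(-32718) = (-71 - 76/(-19) + 15*187) - 1*(-32718) = (-71 - 76*(-1/19) + 2805) + 32718 = (-71 + 4 + 2805) + 32718 = 2738 + 32718 = 35456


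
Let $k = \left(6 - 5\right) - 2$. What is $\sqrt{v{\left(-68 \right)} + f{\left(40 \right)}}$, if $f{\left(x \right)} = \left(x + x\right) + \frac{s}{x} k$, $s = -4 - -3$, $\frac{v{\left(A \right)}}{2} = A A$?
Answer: $\frac{\sqrt{3731210}}{20} \approx 96.582$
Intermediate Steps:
$v{\left(A \right)} = 2 A^{2}$ ($v{\left(A \right)} = 2 A A = 2 A^{2}$)
$s = -1$ ($s = -4 + 3 = -1$)
$k = -1$ ($k = 1 - 2 = -1$)
$f{\left(x \right)} = \frac{1}{x} + 2 x$ ($f{\left(x \right)} = \left(x + x\right) + - \frac{1}{x} \left(-1\right) = 2 x + \frac{1}{x} = \frac{1}{x} + 2 x$)
$\sqrt{v{\left(-68 \right)} + f{\left(40 \right)}} = \sqrt{2 \left(-68\right)^{2} + \left(\frac{1}{40} + 2 \cdot 40\right)} = \sqrt{2 \cdot 4624 + \left(\frac{1}{40} + 80\right)} = \sqrt{9248 + \frac{3201}{40}} = \sqrt{\frac{373121}{40}} = \frac{\sqrt{3731210}}{20}$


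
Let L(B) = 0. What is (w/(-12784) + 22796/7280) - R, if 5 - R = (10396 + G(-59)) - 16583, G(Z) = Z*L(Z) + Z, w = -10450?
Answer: -18168673983/2908360 ≈ -6247.0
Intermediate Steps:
G(Z) = Z (G(Z) = Z*0 + Z = 0 + Z = Z)
R = 6251 (R = 5 - ((10396 - 59) - 16583) = 5 - (10337 - 16583) = 5 - 1*(-6246) = 5 + 6246 = 6251)
(w/(-12784) + 22796/7280) - R = (-10450/(-12784) + 22796/7280) - 1*6251 = (-10450*(-1/12784) + 22796*(1/7280)) - 6251 = (5225/6392 + 5699/1820) - 6251 = 11484377/2908360 - 6251 = -18168673983/2908360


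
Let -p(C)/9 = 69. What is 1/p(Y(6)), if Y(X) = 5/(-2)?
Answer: -1/621 ≈ -0.0016103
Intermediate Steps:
Y(X) = -5/2 (Y(X) = 5*(-½) = -5/2)
p(C) = -621 (p(C) = -9*69 = -621)
1/p(Y(6)) = 1/(-621) = -1/621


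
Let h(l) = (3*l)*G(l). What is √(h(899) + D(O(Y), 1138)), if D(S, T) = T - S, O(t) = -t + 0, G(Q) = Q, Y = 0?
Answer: √2425741 ≈ 1557.5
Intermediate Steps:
O(t) = -t
h(l) = 3*l² (h(l) = (3*l)*l = 3*l²)
√(h(899) + D(O(Y), 1138)) = √(3*899² + (1138 - (-1)*0)) = √(3*808201 + (1138 - 1*0)) = √(2424603 + (1138 + 0)) = √(2424603 + 1138) = √2425741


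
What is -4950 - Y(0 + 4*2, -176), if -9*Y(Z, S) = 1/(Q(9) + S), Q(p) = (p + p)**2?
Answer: -6593399/1332 ≈ -4950.0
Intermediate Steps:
Q(p) = 4*p**2 (Q(p) = (2*p)**2 = 4*p**2)
Y(Z, S) = -1/(9*(324 + S)) (Y(Z, S) = -1/(9*(4*9**2 + S)) = -1/(9*(4*81 + S)) = -1/(9*(324 + S)))
-4950 - Y(0 + 4*2, -176) = -4950 - (-1)/(2916 + 9*(-176)) = -4950 - (-1)/(2916 - 1584) = -4950 - (-1)/1332 = -4950 - 1*(-1/1332) = -4950 + 1/1332 = -6593399/1332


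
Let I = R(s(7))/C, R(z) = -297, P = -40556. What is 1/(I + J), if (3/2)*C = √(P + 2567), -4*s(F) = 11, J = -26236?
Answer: -49218736/1291302767497 - 198*I*√469/1291302767497 ≈ -3.8116e-5 - 3.3207e-9*I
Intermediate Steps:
s(F) = -11/4 (s(F) = -¼*11 = -11/4)
C = 6*I*√469 (C = 2*√(-40556 + 2567)/3 = 2*√(-37989)/3 = 2*(9*I*√469)/3 = 6*I*√469 ≈ 129.94*I)
I = 99*I*√469/938 (I = -297*(-I*√469/2814) = -(-99)*I*√469/938 = 99*I*√469/938 ≈ 2.2857*I)
1/(I + J) = 1/(99*I*√469/938 - 26236) = 1/(-26236 + 99*I*√469/938)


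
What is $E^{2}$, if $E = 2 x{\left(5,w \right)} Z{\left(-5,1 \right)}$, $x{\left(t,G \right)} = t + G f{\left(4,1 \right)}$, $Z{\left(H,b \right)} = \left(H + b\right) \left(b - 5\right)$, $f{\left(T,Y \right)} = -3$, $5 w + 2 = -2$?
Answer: $\frac{1401856}{25} \approx 56074.0$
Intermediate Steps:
$w = - \frac{4}{5}$ ($w = - \frac{2}{5} + \frac{1}{5} \left(-2\right) = - \frac{2}{5} - \frac{2}{5} = - \frac{4}{5} \approx -0.8$)
$Z{\left(H,b \right)} = \left(-5 + b\right) \left(H + b\right)$ ($Z{\left(H,b \right)} = \left(H + b\right) \left(-5 + b\right) = \left(-5 + b\right) \left(H + b\right)$)
$x{\left(t,G \right)} = t - 3 G$ ($x{\left(t,G \right)} = t + G \left(-3\right) = t - 3 G$)
$E = \frac{1184}{5}$ ($E = 2 \left(5 - - \frac{12}{5}\right) \left(1^{2} - -25 - 5 - 5\right) = 2 \left(5 + \frac{12}{5}\right) \left(1 + 25 - 5 - 5\right) = 2 \cdot \frac{37}{5} \cdot 16 = \frac{74}{5} \cdot 16 = \frac{1184}{5} \approx 236.8$)
$E^{2} = \left(\frac{1184}{5}\right)^{2} = \frac{1401856}{25}$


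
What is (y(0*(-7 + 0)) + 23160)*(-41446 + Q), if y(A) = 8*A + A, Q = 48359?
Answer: 160105080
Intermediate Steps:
y(A) = 9*A
(y(0*(-7 + 0)) + 23160)*(-41446 + Q) = (9*(0*(-7 + 0)) + 23160)*(-41446 + 48359) = (9*(0*(-7)) + 23160)*6913 = (9*0 + 23160)*6913 = (0 + 23160)*6913 = 23160*6913 = 160105080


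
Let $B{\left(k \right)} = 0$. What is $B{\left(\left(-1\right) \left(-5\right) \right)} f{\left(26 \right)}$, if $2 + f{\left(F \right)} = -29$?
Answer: $0$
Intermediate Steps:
$f{\left(F \right)} = -31$ ($f{\left(F \right)} = -2 - 29 = -31$)
$B{\left(\left(-1\right) \left(-5\right) \right)} f{\left(26 \right)} = 0 \left(-31\right) = 0$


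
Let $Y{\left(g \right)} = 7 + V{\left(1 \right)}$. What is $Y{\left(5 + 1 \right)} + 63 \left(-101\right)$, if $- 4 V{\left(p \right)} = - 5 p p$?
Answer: $- \frac{25419}{4} \approx -6354.8$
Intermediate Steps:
$V{\left(p \right)} = \frac{5 p^{2}}{4}$ ($V{\left(p \right)} = - \frac{- 5 p p}{4} = - \frac{\left(-5\right) p^{2}}{4} = \frac{5 p^{2}}{4}$)
$Y{\left(g \right)} = \frac{33}{4}$ ($Y{\left(g \right)} = 7 + \frac{5 \cdot 1^{2}}{4} = 7 + \frac{5}{4} \cdot 1 = 7 + \frac{5}{4} = \frac{33}{4}$)
$Y{\left(5 + 1 \right)} + 63 \left(-101\right) = \frac{33}{4} + 63 \left(-101\right) = \frac{33}{4} - 6363 = - \frac{25419}{4}$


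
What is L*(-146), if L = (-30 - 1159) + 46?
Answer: 166878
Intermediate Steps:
L = -1143 (L = -1189 + 46 = -1143)
L*(-146) = -1143*(-146) = 166878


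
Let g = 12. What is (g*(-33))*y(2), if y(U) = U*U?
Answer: -1584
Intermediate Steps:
y(U) = U²
(g*(-33))*y(2) = (12*(-33))*2² = -396*4 = -1584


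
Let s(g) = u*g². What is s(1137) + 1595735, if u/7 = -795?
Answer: -7192663750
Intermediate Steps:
u = -5565 (u = 7*(-795) = -5565)
s(g) = -5565*g²
s(1137) + 1595735 = -5565*1137² + 1595735 = -5565*1292769 + 1595735 = -7194259485 + 1595735 = -7192663750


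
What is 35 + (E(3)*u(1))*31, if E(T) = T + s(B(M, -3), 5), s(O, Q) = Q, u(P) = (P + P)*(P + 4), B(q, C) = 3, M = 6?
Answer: 2515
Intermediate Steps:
u(P) = 2*P*(4 + P) (u(P) = (2*P)*(4 + P) = 2*P*(4 + P))
E(T) = 5 + T (E(T) = T + 5 = 5 + T)
35 + (E(3)*u(1))*31 = 35 + ((5 + 3)*(2*1*(4 + 1)))*31 = 35 + (8*(2*1*5))*31 = 35 + (8*10)*31 = 35 + 80*31 = 35 + 2480 = 2515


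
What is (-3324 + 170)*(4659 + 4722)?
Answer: -29587674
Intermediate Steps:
(-3324 + 170)*(4659 + 4722) = -3154*9381 = -29587674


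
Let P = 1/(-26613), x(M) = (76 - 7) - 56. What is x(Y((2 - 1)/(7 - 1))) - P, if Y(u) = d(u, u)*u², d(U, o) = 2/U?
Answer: 345970/26613 ≈ 13.000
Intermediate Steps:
Y(u) = 2*u (Y(u) = (2/u)*u² = 2*u)
x(M) = 13 (x(M) = 69 - 56 = 13)
P = -1/26613 ≈ -3.7576e-5
x(Y((2 - 1)/(7 - 1))) - P = 13 - 1*(-1/26613) = 13 + 1/26613 = 345970/26613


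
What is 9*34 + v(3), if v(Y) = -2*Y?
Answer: 300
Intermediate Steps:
9*34 + v(3) = 9*34 - 2*3 = 306 - 6 = 300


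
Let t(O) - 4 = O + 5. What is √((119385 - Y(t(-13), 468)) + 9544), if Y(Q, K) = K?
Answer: √128461 ≈ 358.41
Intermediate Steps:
t(O) = 9 + O (t(O) = 4 + (O + 5) = 4 + (5 + O) = 9 + O)
√((119385 - Y(t(-13), 468)) + 9544) = √((119385 - 1*468) + 9544) = √((119385 - 468) + 9544) = √(118917 + 9544) = √128461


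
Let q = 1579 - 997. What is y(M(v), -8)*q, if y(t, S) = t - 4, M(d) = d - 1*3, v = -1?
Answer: -4656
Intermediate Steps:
q = 582
M(d) = -3 + d (M(d) = d - 3 = -3 + d)
y(t, S) = -4 + t
y(M(v), -8)*q = (-4 + (-3 - 1))*582 = (-4 - 4)*582 = -8*582 = -4656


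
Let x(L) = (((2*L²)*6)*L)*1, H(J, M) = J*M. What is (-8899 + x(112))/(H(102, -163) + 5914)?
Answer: -16850237/10712 ≈ -1573.0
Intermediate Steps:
x(L) = 12*L³ (x(L) = ((12*L²)*L)*1 = (12*L³)*1 = 12*L³)
(-8899 + x(112))/(H(102, -163) + 5914) = (-8899 + 12*112³)/(102*(-163) + 5914) = (-8899 + 12*1404928)/(-16626 + 5914) = (-8899 + 16859136)/(-10712) = 16850237*(-1/10712) = -16850237/10712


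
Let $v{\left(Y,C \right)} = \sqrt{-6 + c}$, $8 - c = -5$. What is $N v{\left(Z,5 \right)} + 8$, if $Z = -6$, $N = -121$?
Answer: $8 - 121 \sqrt{7} \approx -312.14$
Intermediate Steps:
$c = 13$ ($c = 8 - -5 = 8 + 5 = 13$)
$v{\left(Y,C \right)} = \sqrt{7}$ ($v{\left(Y,C \right)} = \sqrt{-6 + 13} = \sqrt{7}$)
$N v{\left(Z,5 \right)} + 8 = - 121 \sqrt{7} + 8 = 8 - 121 \sqrt{7}$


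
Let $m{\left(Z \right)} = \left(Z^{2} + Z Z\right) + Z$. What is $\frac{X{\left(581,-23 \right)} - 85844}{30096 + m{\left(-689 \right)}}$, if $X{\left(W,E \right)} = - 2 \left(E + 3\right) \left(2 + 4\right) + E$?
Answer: $- \frac{85627}{978849} \approx -0.087477$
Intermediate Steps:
$X{\left(W,E \right)} = -36 - 11 E$ ($X{\left(W,E \right)} = - 2 \left(3 + E\right) 6 + E = - 2 \left(18 + 6 E\right) + E = \left(-36 - 12 E\right) + E = -36 - 11 E$)
$m{\left(Z \right)} = Z + 2 Z^{2}$ ($m{\left(Z \right)} = \left(Z^{2} + Z^{2}\right) + Z = 2 Z^{2} + Z = Z + 2 Z^{2}$)
$\frac{X{\left(581,-23 \right)} - 85844}{30096 + m{\left(-689 \right)}} = \frac{\left(-36 - -253\right) - 85844}{30096 - 689 \left(1 + 2 \left(-689\right)\right)} = \frac{\left(-36 + 253\right) - 85844}{30096 - 689 \left(1 - 1378\right)} = \frac{217 - 85844}{30096 - -948753} = - \frac{85627}{30096 + 948753} = - \frac{85627}{978849}$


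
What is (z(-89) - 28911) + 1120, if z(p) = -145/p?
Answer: -2473254/89 ≈ -27789.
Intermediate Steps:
(z(-89) - 28911) + 1120 = (-145/(-89) - 28911) + 1120 = (-145*(-1/89) - 28911) + 1120 = (145/89 - 28911) + 1120 = -2572934/89 + 1120 = -2473254/89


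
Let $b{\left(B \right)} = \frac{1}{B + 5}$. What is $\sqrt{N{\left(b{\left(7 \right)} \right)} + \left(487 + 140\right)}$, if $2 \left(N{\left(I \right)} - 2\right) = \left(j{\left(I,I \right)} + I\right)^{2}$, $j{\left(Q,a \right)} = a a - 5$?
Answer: $\frac{\sqrt{53171474}}{288} \approx 25.319$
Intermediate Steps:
$b{\left(B \right)} = \frac{1}{5 + B}$
$j{\left(Q,a \right)} = -5 + a^{2}$ ($j{\left(Q,a \right)} = a^{2} - 5 = -5 + a^{2}$)
$N{\left(I \right)} = 2 + \frac{\left(-5 + I + I^{2}\right)^{2}}{2}$ ($N{\left(I \right)} = 2 + \frac{\left(\left(-5 + I^{2}\right) + I\right)^{2}}{2} = 2 + \frac{\left(-5 + I + I^{2}\right)^{2}}{2}$)
$\sqrt{N{\left(b{\left(7 \right)} \right)} + \left(487 + 140\right)} = \sqrt{\left(2 + \frac{\left(-5 + \frac{1}{5 + 7} + \left(\frac{1}{5 + 7}\right)^{2}\right)^{2}}{2}\right) + \left(487 + 140\right)} = \sqrt{\left(2 + \frac{\left(-5 + \frac{1}{12} + \left(\frac{1}{12}\right)^{2}\right)^{2}}{2}\right) + 627} = \sqrt{\left(2 + \frac{\left(-5 + \frac{1}{12} + \frac{1}{144}\right)^{2}}{2}\right) + 627} = \sqrt{\left(2 + \frac{\left(- \frac{707}{144}\right)^{2}}{2}\right) + 627} = \sqrt{\left(2 + \frac{1}{2} \cdot \frac{499849}{20736}\right) + 627} = \sqrt{\left(2 + \frac{499849}{41472}\right) + 627} = \sqrt{\frac{582793}{41472} + 627} = \sqrt{\frac{26585737}{41472}} = \frac{\sqrt{53171474}}{288}$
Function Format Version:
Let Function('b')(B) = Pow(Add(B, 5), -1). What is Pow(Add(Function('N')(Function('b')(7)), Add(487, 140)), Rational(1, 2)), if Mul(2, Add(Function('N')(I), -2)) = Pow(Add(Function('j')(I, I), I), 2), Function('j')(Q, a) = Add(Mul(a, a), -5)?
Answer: Mul(Rational(1, 288), Pow(53171474, Rational(1, 2))) ≈ 25.319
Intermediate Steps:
Function('b')(B) = Pow(Add(5, B), -1)
Function('j')(Q, a) = Add(-5, Pow(a, 2)) (Function('j')(Q, a) = Add(Pow(a, 2), -5) = Add(-5, Pow(a, 2)))
Function('N')(I) = Add(2, Mul(Rational(1, 2), Pow(Add(-5, I, Pow(I, 2)), 2))) (Function('N')(I) = Add(2, Mul(Rational(1, 2), Pow(Add(Add(-5, Pow(I, 2)), I), 2))) = Add(2, Mul(Rational(1, 2), Pow(Add(-5, I, Pow(I, 2)), 2))))
Pow(Add(Function('N')(Function('b')(7)), Add(487, 140)), Rational(1, 2)) = Pow(Add(Add(2, Mul(Rational(1, 2), Pow(Add(-5, Pow(Add(5, 7), -1), Pow(Pow(Add(5, 7), -1), 2)), 2))), Add(487, 140)), Rational(1, 2)) = Pow(Add(Add(2, Mul(Rational(1, 2), Pow(Add(-5, Pow(12, -1), Pow(Pow(12, -1), 2)), 2))), 627), Rational(1, 2)) = Pow(Add(Add(2, Mul(Rational(1, 2), Pow(Add(-5, Rational(1, 12), Pow(Rational(1, 12), 2)), 2))), 627), Rational(1, 2)) = Pow(Add(Add(2, Mul(Rational(1, 2), Pow(Add(-5, Rational(1, 12), Rational(1, 144)), 2))), 627), Rational(1, 2)) = Pow(Add(Add(2, Mul(Rational(1, 2), Pow(Rational(-707, 144), 2))), 627), Rational(1, 2)) = Pow(Add(Add(2, Mul(Rational(1, 2), Rational(499849, 20736))), 627), Rational(1, 2)) = Pow(Add(Add(2, Rational(499849, 41472)), 627), Rational(1, 2)) = Pow(Add(Rational(582793, 41472), 627), Rational(1, 2)) = Pow(Rational(26585737, 41472), Rational(1, 2)) = Mul(Rational(1, 288), Pow(53171474, Rational(1, 2)))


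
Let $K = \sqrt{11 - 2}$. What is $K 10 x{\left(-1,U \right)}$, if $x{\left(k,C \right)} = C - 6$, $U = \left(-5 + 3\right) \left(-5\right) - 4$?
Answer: $0$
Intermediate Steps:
$K = 3$ ($K = \sqrt{9} = 3$)
$U = 6$ ($U = \left(-2\right) \left(-5\right) - 4 = 10 - 4 = 6$)
$x{\left(k,C \right)} = -6 + C$ ($x{\left(k,C \right)} = C - 6 = -6 + C$)
$K 10 x{\left(-1,U \right)} = 3 \cdot 10 \left(-6 + 6\right) = 30 \cdot 0 = 0$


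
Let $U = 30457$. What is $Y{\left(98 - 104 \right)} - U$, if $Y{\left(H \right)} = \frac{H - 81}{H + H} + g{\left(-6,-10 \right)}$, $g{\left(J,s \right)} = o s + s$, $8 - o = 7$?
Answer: $- \frac{121879}{4} \approx -30470.0$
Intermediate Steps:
$o = 1$ ($o = 8 - 7 = 1$)
$g{\left(J,s \right)} = 2 s$ ($g{\left(J,s \right)} = 1 s + s = s + s = 2 s$)
$Y{\left(H \right)} = -20 + \frac{-81 + H}{2 H}$ ($Y{\left(H \right)} = \frac{H - 81}{H + H} + 2 \left(-10\right) = \frac{-81 + H}{2 H} - 20 = -20 + \frac{-81 + H}{2 H}$)
$Y{\left(98 - 104 \right)} - U = \frac{3 \left(-27 - 13 \left(98 - 104\right)\right)}{2 \left(98 - 104\right)} - 30457 = \frac{3 \left(-27 - -78\right)}{2 \left(-6\right)} - 30457 = \frac{3}{2} \left(- \frac{1}{6}\right) \left(-27 + 78\right) - 30457 = \frac{3}{2} \left(- \frac{1}{6}\right) 51 - 30457 = - \frac{51}{4} - 30457 = - \frac{121879}{4}$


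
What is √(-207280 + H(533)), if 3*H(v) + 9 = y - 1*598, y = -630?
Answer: I*√1869231/3 ≈ 455.73*I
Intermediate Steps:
H(v) = -1237/3 (H(v) = -3 + (-630 - 1*598)/3 = -3 + (-630 - 598)/3 = -3 + (⅓)*(-1228) = -3 - 1228/3 = -1237/3)
√(-207280 + H(533)) = √(-207280 - 1237/3) = √(-623077/3) = I*√1869231/3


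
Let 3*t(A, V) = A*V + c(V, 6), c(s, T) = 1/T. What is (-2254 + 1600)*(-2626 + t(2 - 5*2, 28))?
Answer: 5298599/3 ≈ 1.7662e+6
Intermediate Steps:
t(A, V) = 1/18 + A*V/3 (t(A, V) = (A*V + 1/6)/3 = (A*V + ⅙)/3 = (⅙ + A*V)/3 = 1/18 + A*V/3)
(-2254 + 1600)*(-2626 + t(2 - 5*2, 28)) = (-2254 + 1600)*(-2626 + (1/18 + (⅓)*(2 - 5*2)*28)) = -654*(-2626 + (1/18 + (⅓)*(2 - 10)*28)) = -654*(-2626 + (1/18 + (⅓)*(-8)*28)) = -654*(-2626 + (1/18 - 224/3)) = -654*(-2626 - 1343/18) = -654*(-48611/18) = 5298599/3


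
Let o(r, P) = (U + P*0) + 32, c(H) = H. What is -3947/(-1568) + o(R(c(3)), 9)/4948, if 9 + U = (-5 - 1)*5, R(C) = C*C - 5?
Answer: 4879695/1939616 ≈ 2.5158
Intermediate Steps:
R(C) = -5 + C**2 (R(C) = C**2 - 5 = -5 + C**2)
U = -39 (U = -9 + (-5 - 1)*5 = -9 - 6*5 = -9 - 30 = -39)
o(r, P) = -7 (o(r, P) = (-39 + P*0) + 32 = (-39 + 0) + 32 = -39 + 32 = -7)
-3947/(-1568) + o(R(c(3)), 9)/4948 = -3947/(-1568) - 7/4948 = -3947*(-1/1568) - 7*1/4948 = 3947/1568 - 7/4948 = 4879695/1939616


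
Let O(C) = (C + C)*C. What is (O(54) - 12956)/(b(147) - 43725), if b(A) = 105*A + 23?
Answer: 7124/28267 ≈ 0.25203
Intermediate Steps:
b(A) = 23 + 105*A
O(C) = 2*C² (O(C) = (2*C)*C = 2*C²)
(O(54) - 12956)/(b(147) - 43725) = (2*54² - 12956)/((23 + 105*147) - 43725) = (2*2916 - 12956)/((23 + 15435) - 43725) = (5832 - 12956)/(15458 - 43725) = -7124/(-28267) = -7124*(-1/28267) = 7124/28267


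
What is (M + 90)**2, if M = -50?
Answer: 1600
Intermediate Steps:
(M + 90)**2 = (-50 + 90)**2 = 40**2 = 1600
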